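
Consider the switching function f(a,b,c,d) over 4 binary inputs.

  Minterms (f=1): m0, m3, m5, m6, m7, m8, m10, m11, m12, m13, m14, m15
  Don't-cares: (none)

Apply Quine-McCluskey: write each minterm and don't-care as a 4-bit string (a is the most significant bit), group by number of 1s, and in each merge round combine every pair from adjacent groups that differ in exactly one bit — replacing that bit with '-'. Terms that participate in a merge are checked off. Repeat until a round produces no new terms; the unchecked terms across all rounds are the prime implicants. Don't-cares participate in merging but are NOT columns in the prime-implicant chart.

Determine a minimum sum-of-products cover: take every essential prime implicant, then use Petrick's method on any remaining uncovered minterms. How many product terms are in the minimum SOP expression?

[col 0] 0000*, 0011*, 0101*, 0110*, 0111*, 1000*, 1010*, 1011*, 1100*, 1101*, 1110*, 1111*
[col 1] -000, -011*, -101*, -110*, -111*, 0-11*, 01-1*, 011-*, 1-00*, 1-10*, 1-11*, 10-0*, 101-*, 11-0*, 11-1*, 110-*, 111-*
[col 2] --11, -1-1, -11-, 1--0, 1-1-, 11--
Prime implicants: --11, -000, -1-1, -11-, 1--0, 1-1-, 11--
PI chart (minterm → PIs covering it):
  0 | -000  (sole → essential)
  3 | --11  (sole → essential)
  5 | -1-1  (sole → essential)
  6 | -11-  (sole → essential)
  7 | --11,-1-1,-11-
  8 | -000,1--0
  10 | 1--0,1-1-
  11 | --11,1-1-
  12 | 1--0,11--
  13 | -1-1,11--
  14 | -11-,1--0,1-1-,11--
  15 | --11,-1-1,-11-,1-1-,11--
Essential prime implicants: --11, -000, -1-1, -11-
Petrick residual → 1--0
Minimum SOP uses 5 PIs: cd + b'c'd' + bd + bc + ad'

5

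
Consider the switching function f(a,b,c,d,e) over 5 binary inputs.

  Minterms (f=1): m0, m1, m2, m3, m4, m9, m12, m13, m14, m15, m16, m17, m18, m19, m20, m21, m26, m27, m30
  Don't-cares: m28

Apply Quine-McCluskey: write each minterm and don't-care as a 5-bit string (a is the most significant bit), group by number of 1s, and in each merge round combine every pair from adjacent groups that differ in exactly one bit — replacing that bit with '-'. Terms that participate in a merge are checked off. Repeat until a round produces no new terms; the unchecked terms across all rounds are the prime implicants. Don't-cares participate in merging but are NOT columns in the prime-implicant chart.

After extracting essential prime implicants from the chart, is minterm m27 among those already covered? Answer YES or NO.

YES

Round 0: 00000✓ 00001✓ 00010✓ 00011✓ 00100✓ 01001✓ 01100✓ 01101✓ 01110✓ 01111✓ 10000✓ 10001✓ 10010✓ 10011✓ 10100✓ 10101✓ 11010✓ 11011✓ 11100✓ 11110✓
Round 1: -0000✓ -0001✓ -0010✓ -0011✓ -0100✓ -1100✓ -1110✓ 0-001 0-100✓ 00-00✓ 000-0✓ 000-1✓ 0000-✓ 0001-✓ 01-01 011-0✓ 011-1✓ 0110-✓ 0111-✓ 1-010✓ 1-011✓ 1-100✓ 10-00✓ 10-01✓ 100-0✓ 100-1✓ 1000-✓ 1001-✓ 1010-✓ 11-10 1101-✓ 111-0✓
Round 2: --100 -0-00 -00-0✓ -00-1✓ -000-✓ -001-✓ -11-0 000--✓ 011-- 1-01- 10-0- 100--✓
Round 3: -00--
PIs = {--100, -0-00, -00--, -11-0, 0-001, 01-01, 011--, 1-01-, 10-0-, 11-10}
Coverage chart:
  m0: -0-00,-00--
  m1: -00--,0-001
  m2: -00-- ←essential
  m3: -00-- ←essential
  m4: --100,-0-00
  m9: 0-001,01-01
  m12: --100,-11-0,011--
  m13: 01-01,011--
  m14: -11-0,011--
  m15: 011-- ←essential
  m16: -0-00,-00--,10-0-
  m17: -00--,10-0-
  m18: -00--,1-01-
  m19: -00--,1-01-
  m20: --100,-0-00,10-0-
  m21: 10-0- ←essential
  m26: 1-01-,11-10
  m27: 1-01- ←essential
  m30: -11-0,11-10
Essential: -00--, 011--, 1-01-, 10-0-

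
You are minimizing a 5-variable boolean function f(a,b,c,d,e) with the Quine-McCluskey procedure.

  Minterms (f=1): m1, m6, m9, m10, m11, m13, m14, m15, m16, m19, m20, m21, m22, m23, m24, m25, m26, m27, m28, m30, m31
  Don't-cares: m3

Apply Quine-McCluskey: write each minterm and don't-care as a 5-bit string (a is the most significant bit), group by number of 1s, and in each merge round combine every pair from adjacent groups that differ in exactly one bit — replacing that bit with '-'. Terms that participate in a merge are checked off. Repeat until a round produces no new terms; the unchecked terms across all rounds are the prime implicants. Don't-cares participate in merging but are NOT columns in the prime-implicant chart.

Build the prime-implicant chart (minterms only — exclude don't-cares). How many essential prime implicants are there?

6

Round 0: 00001✓ 00011✓ 00110✓ 01001✓ 01010✓ 01011✓ 01101✓ 01110✓ 01111✓ 10000✓ 10011✓ 10100✓ 10101✓ 10110✓ 10111✓ 11000✓ 11001✓ 11010✓ 11011✓ 11100✓ 11110✓ 11111✓
Round 1: -0011✓ -0110✓ -1001✓ -1010✓ -1011✓ -1110✓ -1111✓ 0-001✓ 0-011✓ 0-110✓ 000-1✓ 01-01✓ 01-10✓ 01-11✓ 010-1✓ 0101-✓ 011-1✓ 0111-✓ 1-000✓ 1-011✓ 1-100✓ 1-110✓ 1-111✓ 10-00✓ 10-11✓ 101-0✓ 101-1✓ 1010-✓ 1011-✓ 11-00✓ 11-10✓ 11-11✓ 110-0✓ 110-1✓ 1100-✓ 1101-✓ 111-0✓ 1111-✓
Round 2: --011 --110 -1-10✓ -1-11✓ -10-1 -101-✓ -111-✓ 0-0-1 01--1 01-1-✓ 1--00 1--11 1-1-0 1-11- 101-- 11--0 11-1-✓ 110--
Round 3: -1-1-
PIs = {--011, --110, -1-1-, -10-1, 0-0-1, 01--1, 1--00, 1--11, 1-1-0, 1-11-, 101--, 11--0, 110--}
Coverage chart:
  m1: 0-0-1 ←essential
  m6: --110 ←essential
  m9: -10-1,0-0-1,01--1
  m10: -1-1- ←essential
  m11: --011,-1-1-,-10-1,0-0-1,01--1
  m13: 01--1 ←essential
  m14: --110,-1-1-
  m15: -1-1-,01--1
  m16: 1--00 ←essential
  m19: --011,1--11
  m20: 1--00,1-1-0,101--
  m21: 101-- ←essential
  m22: --110,1-1-0,1-11-,101--
  m23: 1--11,1-11-,101--
  m24: 1--00,11--0,110--
  m25: -10-1,110--
  m26: -1-1-,11--0,110--
  m27: --011,-1-1-,-10-1,1--11,110--
  m28: 1--00,1-1-0,11--0
  m30: --110,-1-1-,1-1-0,1-11-,11--0
  m31: -1-1-,1--11,1-11-
Essential: --110, -1-1-, 0-0-1, 01--1, 1--00, 101--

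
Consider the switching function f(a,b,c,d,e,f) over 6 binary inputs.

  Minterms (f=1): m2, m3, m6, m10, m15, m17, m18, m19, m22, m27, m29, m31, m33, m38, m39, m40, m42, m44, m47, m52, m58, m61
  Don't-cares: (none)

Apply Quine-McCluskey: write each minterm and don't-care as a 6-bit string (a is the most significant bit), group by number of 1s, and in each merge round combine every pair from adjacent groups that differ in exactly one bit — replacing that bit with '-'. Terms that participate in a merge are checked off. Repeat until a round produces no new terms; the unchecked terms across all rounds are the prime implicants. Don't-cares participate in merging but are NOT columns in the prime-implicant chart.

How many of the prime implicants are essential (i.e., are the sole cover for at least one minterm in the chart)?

8

Round 0: 000010✓ 000011✓ 000110✓ 001010✓ 001111✓ 010001✓ 010010✓ 010011✓ 010110✓ 011011✓ 011101✓ 011111✓ 100001 100110✓ 100111✓ 101000✓ 101010✓ 101100✓ 101111✓ 110100 111010✓ 111101✓
Round 1: -00110 -01010 -01111 -11101 0-0010✓ 0-0011✓ 0-0110✓ 0-1111 00-010 000-10✓ 00001-✓ 01-011 010-10✓ 0100-1 01001-✓ 011-11 0111-1 1-1010 10-111 10011- 101-00 1010-0
Round 2: 0-0-10 0-001-
PIs = {-00110, -01010, -01111, -11101, 0-0-10, 0-001-, 0-1111, 00-010, 01-011, 0100-1, 011-11, 0111-1, 1-1010, 10-111, 100001, 10011-, 101-00, 1010-0, 110100}
Coverage chart:
  m2: 0-0-10,0-001-,00-010
  m3: 0-001- ←essential
  m6: -00110,0-0-10
  m10: -01010,00-010
  m15: -01111,0-1111
  m17: 0100-1 ←essential
  m18: 0-0-10,0-001-
  m19: 0-001-,01-011,0100-1
  m22: 0-0-10 ←essential
  m27: 01-011,011-11
  m29: -11101,0111-1
  m31: 0-1111,011-11,0111-1
  m33: 100001 ←essential
  m38: -00110,10011-
  m39: 10-111,10011-
  m40: 101-00,1010-0
  m42: -01010,1-1010,1010-0
  m44: 101-00 ←essential
  m47: -01111,10-111
  m52: 110100 ←essential
  m58: 1-1010 ←essential
  m61: -11101 ←essential
Essential: -11101, 0-0-10, 0-001-, 0100-1, 1-1010, 100001, 101-00, 110100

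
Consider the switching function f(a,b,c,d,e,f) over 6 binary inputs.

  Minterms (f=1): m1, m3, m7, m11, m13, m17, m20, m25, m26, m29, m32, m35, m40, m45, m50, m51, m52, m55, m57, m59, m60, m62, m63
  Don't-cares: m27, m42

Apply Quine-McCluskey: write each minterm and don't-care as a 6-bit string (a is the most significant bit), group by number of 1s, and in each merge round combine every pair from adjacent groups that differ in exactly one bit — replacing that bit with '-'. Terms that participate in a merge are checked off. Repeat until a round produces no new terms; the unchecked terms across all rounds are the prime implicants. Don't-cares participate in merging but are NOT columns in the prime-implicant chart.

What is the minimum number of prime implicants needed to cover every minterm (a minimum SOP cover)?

size-2^0 implicants → 000001(✓)  000011(✓)  000111(✓)  001011(✓)  001101(✓)  010001(✓)  010100(✓)  011001(✓)  011010(✓)  011011(✓)  011101(✓)  100000(✓)  100011(✓)  101000(✓)  101010(✓)  101101(✓)  110010(✓)  110011(✓)  110100(✓)  110111(✓)  111001(✓)  111011(✓)  111100(✓)  111110(✓)  111111(✓)
size-2^1 implicants → -00011  -01101  -10100  -11001(✓)  -11011(✓)  0-0001  0-1011  0-1101  00-011  000-11  0000-1  01-001  011-01  0110-1(✓)  01101-  1-0011  10-000  1010-0  11-011(✓)  11-100  11-111(✓)  110-11(✓)  11001-  111-11(✓)  1110-1(✓)  1111-0  11111-
size-2^2 implicants → -110-1  11--11
Unchecked terms (primes): -00011, -01101, -10100, -110-1, 0-0001, 0-1011, 0-1101, 00-011, 000-11, 0000-1, 01-001, 011-01, 01101-, 1-0011, 10-000, 1010-0, 11--11, 11-100, 11001-, 1111-0, 11111-
Minterm coverage:
  m1 ⊆ 0-0001,0000-1
  m3 ⊆ -00011,00-011,000-11,0000-1
  m7 ⊆ 000-11 [E]
  m11 ⊆ 0-1011,00-011
  m13 ⊆ -01101,0-1101
  m17 ⊆ 0-0001,01-001
  m20 ⊆ -10100 [E]
  m25 ⊆ -110-1,01-001,011-01
  m26 ⊆ 01101- [E]
  m29 ⊆ 0-1101,011-01
  m32 ⊆ 10-000 [E]
  m35 ⊆ -00011,1-0011
  m40 ⊆ 10-000,1010-0
  m45 ⊆ -01101 [E]
  m50 ⊆ 11001- [E]
  m51 ⊆ 1-0011,11--11,11001-
  m52 ⊆ -10100,11-100
  m55 ⊆ 11--11 [E]
  m57 ⊆ -110-1 [E]
  m59 ⊆ -110-1,11--11
  m60 ⊆ 11-100,1111-0
  m62 ⊆ 1111-0,11111-
  m63 ⊆ 11--11,11111-
E = {-01101, -10100, -110-1, 000-11, 01101-, 10-000, 11--11, 11001-}
Petrick residual → -00011, 0-0001, 0-1011, 0-1101, 1111-0
Cover = b'c'd'ef + b'cde'f + bc'de'f' + bcd'f + a'c'd'e'f + a'cd'ef + a'cde'f + a'b'c'ef + a'bcd'e + ab'd'e'f' + abef + abc'd'e + abcdf'  |cover|=13

13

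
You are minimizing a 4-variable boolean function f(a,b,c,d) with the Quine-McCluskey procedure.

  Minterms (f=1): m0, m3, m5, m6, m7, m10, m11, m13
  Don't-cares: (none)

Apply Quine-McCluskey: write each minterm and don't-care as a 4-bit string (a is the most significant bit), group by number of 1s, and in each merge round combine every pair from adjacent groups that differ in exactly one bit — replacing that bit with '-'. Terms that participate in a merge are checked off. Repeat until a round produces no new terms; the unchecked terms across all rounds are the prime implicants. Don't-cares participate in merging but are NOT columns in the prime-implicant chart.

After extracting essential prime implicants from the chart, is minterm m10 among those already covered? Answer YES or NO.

Round 0: 0000 0011✓ 0101✓ 0110✓ 0111✓ 1010✓ 1011✓ 1101✓
Round 1: -011 -101 0-11 01-1 011- 101-
PIs = {-011, -101, 0-11, 0000, 01-1, 011-, 101-}
Coverage chart:
  m0: 0000 ←essential
  m3: -011,0-11
  m5: -101,01-1
  m6: 011- ←essential
  m7: 0-11,01-1,011-
  m10: 101- ←essential
  m11: -011,101-
  m13: -101 ←essential
Essential: -101, 0000, 011-, 101-

YES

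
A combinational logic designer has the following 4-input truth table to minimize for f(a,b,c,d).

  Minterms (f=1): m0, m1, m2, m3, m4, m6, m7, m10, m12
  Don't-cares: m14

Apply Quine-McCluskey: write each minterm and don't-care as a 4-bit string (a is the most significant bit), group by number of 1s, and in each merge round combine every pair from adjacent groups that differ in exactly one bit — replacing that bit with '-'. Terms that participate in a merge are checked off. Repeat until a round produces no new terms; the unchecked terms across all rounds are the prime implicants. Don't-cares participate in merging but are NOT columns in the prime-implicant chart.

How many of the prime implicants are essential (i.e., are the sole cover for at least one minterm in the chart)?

[col 0] 0000*, 0001*, 0010*, 0011*, 0100*, 0110*, 0111*, 1010*, 1100*, 1110*
[col 1] -010*, -100*, -110*, 0-00*, 0-10*, 0-11*, 00-0*, 00-1*, 000-*, 001-*, 01-0*, 011-*, 1-10*, 11-0*
[col 2] --10, -1-0, 0--0, 0-1-, 00--
Prime implicants: --10, -1-0, 0--0, 0-1-, 00--
PI chart (minterm → PIs covering it):
  0 | 0--0,00--
  1 | 00--  (sole → essential)
  2 | --10,0--0,0-1-,00--
  3 | 0-1-,00--
  4 | -1-0,0--0
  6 | --10,-1-0,0--0,0-1-
  7 | 0-1-  (sole → essential)
  10 | --10  (sole → essential)
  12 | -1-0  (sole → essential)
Essential prime implicants: --10, -1-0, 0-1-, 00--

4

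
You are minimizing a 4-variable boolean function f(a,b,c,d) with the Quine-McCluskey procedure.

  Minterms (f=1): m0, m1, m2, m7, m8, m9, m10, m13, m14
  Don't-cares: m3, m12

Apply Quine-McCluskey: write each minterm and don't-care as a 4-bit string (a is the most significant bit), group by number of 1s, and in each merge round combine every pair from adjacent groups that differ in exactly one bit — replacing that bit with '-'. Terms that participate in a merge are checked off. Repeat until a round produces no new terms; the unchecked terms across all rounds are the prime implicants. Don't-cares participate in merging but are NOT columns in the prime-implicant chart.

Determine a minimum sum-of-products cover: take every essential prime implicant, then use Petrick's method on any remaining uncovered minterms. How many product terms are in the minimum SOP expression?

[col 0] 0000*, 0001*, 0010*, 0011*, 0111*, 1000*, 1001*, 1010*, 1100*, 1101*, 1110*
[col 1] -000*, -001*, -010*, 0-11, 00-0*, 00-1*, 000-*, 001-*, 1-00*, 1-01*, 1-10*, 10-0*, 100-*, 11-0*, 110-*
[col 2] -0-0, -00-, 00--, 1--0, 1-0-
Prime implicants: -0-0, -00-, 0-11, 00--, 1--0, 1-0-
PI chart (minterm → PIs covering it):
  0 | -0-0,-00-,00--
  1 | -00-,00--
  2 | -0-0,00--
  7 | 0-11  (sole → essential)
  8 | -0-0,-00-,1--0,1-0-
  9 | -00-,1-0-
  10 | -0-0,1--0
  13 | 1-0-  (sole → essential)
  14 | 1--0  (sole → essential)
Essential prime implicants: 0-11, 1--0, 1-0-
Petrick residual → 00--
Minimum SOP uses 4 PIs: a'cd + a'b' + ad' + ac'

4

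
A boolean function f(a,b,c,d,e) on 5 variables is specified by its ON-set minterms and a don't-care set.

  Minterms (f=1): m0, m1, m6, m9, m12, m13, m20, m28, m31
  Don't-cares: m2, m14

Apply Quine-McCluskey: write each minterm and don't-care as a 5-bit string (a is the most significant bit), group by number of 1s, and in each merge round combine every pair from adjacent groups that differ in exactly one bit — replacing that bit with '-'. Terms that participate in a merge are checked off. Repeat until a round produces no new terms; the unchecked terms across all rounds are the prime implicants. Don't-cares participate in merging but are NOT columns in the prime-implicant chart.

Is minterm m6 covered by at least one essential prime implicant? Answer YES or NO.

[col 0] 00000*, 00001*, 00010*, 00110*, 01001*, 01100*, 01101*, 01110*, 10100*, 11100*, 11111
[col 1] -1100, 0-001, 0-110, 00-10, 000-0, 0000-, 01-01, 011-0, 0110-, 1-100
Prime implicants: -1100, 0-001, 0-110, 00-10, 000-0, 0000-, 01-01, 011-0, 0110-, 1-100, 11111
PI chart (minterm → PIs covering it):
  0 | 000-0,0000-
  1 | 0-001,0000-
  6 | 0-110,00-10
  9 | 0-001,01-01
  12 | -1100,011-0,0110-
  13 | 01-01,0110-
  20 | 1-100  (sole → essential)
  28 | -1100,1-100
  31 | 11111  (sole → essential)
Essential prime implicants: 1-100, 11111

NO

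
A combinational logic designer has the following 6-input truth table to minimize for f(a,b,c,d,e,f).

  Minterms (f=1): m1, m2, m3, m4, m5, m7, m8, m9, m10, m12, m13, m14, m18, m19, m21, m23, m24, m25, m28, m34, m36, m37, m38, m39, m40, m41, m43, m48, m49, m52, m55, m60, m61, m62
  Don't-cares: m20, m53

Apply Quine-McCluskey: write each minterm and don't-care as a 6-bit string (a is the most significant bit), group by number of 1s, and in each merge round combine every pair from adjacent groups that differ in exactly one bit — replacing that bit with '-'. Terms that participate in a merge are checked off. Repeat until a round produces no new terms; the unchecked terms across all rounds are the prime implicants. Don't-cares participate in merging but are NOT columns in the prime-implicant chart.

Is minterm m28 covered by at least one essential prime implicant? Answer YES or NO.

NO

size-2^0 implicants → 000001(✓)  000010(✓)  000011(✓)  000100(✓)  000101(✓)  000111(✓)  001000(✓)  001001(✓)  001010(✓)  001100(✓)  001101(✓)  001110(✓)  010010(✓)  010011(✓)  010100(✓)  010101(✓)  010111(✓)  011000(✓)  011001(✓)  011100(✓)  100010(✓)  100100(✓)  100101(✓)  100110(✓)  100111(✓)  101000(✓)  101001(✓)  101011(✓)  110000(✓)  110001(✓)  110100(✓)  110101(✓)  110111(✓)  111100(✓)  111101(✓)  111110(✓)
size-2^1 implicants → -00010  -00100(✓)  -00101(✓)  -00111(✓)  -01000(✓)  -01001(✓)  -10100(✓)  -10101(✓)  -10111(✓)  -11100(✓)  0-0010(✓)  0-0011(✓)  0-0100(✓)  0-0101(✓)  0-0111(✓)  0-1000(✓)  0-1001(✓)  0-1100(✓)  00-001(✓)  00-010  00-100(✓)  00-101(✓)  000-01(✓)  000-11(✓)  0000-1(✓)  00001-(✓)  0001-1(✓)  00010-(✓)  001-00(✓)  001-01(✓)  001-10(✓)  0010-0(✓)  00100-(✓)  0011-0(✓)  00110-(✓)  01-100(✓)  010-11(✓)  01001-(✓)  0101-1(✓)  01010-(✓)  011-00(✓)  01100-(✓)  1-0100(✓)  1-0101(✓)  1-0111(✓)  100-10  1001-0(✓)  1001-1(✓)  10010-(✓)  10011-(✓)  1010-1  10100-(✓)  11-100(✓)  11-101(✓)  110-00(✓)  110-01(✓)  11000-(✓)  1101-1(✓)  11010-(✓)  1111-0  11110-(✓)
size-2^2 implicants → --0100(✓)  --0101(✓)  --0111(✓)  -001-1(✓)  -0010-(✓)  -0100-  -1-100  -101-1(✓)  -1010-(✓)  0--100  0-0-11  0-001-  0-01-1(✓)  0-010-(✓)  0-1-00  0-100-  00--01  00-10-  000--1  001--0  001-0-  1-01-1(✓)  1-010-(✓)  1001--  11-10-  110-0-
size-2^3 implicants → --01-1  --010-
Unchecked terms (primes): --01-1, --010-, -00010, -0100-, -1-100, 0--100, 0-0-11, 0-001-, 0-1-00, 0-100-, 00--01, 00-010, 00-10-, 000--1, 001--0, 001-0-, 100-10, 1001--, 1010-1, 11-10-, 110-0-, 1111-0
Minterm coverage:
  m1 ⊆ 00--01,000--1
  m2 ⊆ -00010,0-001-,00-010
  m3 ⊆ 0-0-11,0-001-,000--1
  m4 ⊆ --010-,0--100,00-10-
  m5 ⊆ --01-1,--010-,00--01,00-10-,000--1
  m7 ⊆ --01-1,0-0-11,000--1
  m8 ⊆ -0100-,0-1-00,0-100-,001--0,001-0-
  m9 ⊆ -0100-,0-100-,00--01,001-0-
  m10 ⊆ 00-010,001--0
  m12 ⊆ 0--100,0-1-00,00-10-,001--0,001-0-
  m13 ⊆ 00--01,00-10-,001-0-
  m14 ⊆ 001--0 [E]
  m18 ⊆ 0-001- [E]
  m19 ⊆ 0-0-11,0-001-
  m21 ⊆ --01-1,--010-
  m23 ⊆ --01-1,0-0-11
  m24 ⊆ 0-1-00,0-100-
  m25 ⊆ 0-100- [E]
  m28 ⊆ -1-100,0--100,0-1-00
  m34 ⊆ -00010,100-10
  m36 ⊆ --010-,1001--
  m37 ⊆ --01-1,--010-,1001--
  m38 ⊆ 100-10,1001--
  m39 ⊆ --01-1,1001--
  m40 ⊆ -0100- [E]
  m41 ⊆ -0100-,1010-1
  m43 ⊆ 1010-1 [E]
  m48 ⊆ 110-0- [E]
  m49 ⊆ 110-0- [E]
  m52 ⊆ --010-,-1-100,11-10-,110-0-
  m55 ⊆ --01-1 [E]
  m60 ⊆ -1-100,11-10-,1111-0
  m61 ⊆ 11-10- [E]
  m62 ⊆ 1111-0 [E]
E = {--01-1, -0100-, 0-001-, 0-100-, 001--0, 1010-1, 11-10-, 110-0-, 1111-0}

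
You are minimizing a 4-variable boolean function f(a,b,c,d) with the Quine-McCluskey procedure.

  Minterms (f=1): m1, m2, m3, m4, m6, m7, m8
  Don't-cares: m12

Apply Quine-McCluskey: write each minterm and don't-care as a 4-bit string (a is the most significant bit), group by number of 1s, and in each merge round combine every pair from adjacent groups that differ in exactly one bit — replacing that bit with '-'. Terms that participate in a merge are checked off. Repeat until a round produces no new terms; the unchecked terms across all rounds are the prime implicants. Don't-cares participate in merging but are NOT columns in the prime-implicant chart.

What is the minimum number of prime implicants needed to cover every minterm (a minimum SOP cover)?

4

size-2^0 implicants → 0001(✓)  0010(✓)  0011(✓)  0100(✓)  0110(✓)  0111(✓)  1000(✓)  1100(✓)
size-2^1 implicants → -100  0-10(✓)  0-11(✓)  00-1  001-(✓)  01-0  011-(✓)  1-00
size-2^2 implicants → 0-1-
Unchecked terms (primes): -100, 0-1-, 00-1, 01-0, 1-00
Minterm coverage:
  m1 ⊆ 00-1 [E]
  m2 ⊆ 0-1- [E]
  m3 ⊆ 0-1-,00-1
  m4 ⊆ -100,01-0
  m6 ⊆ 0-1-,01-0
  m7 ⊆ 0-1- [E]
  m8 ⊆ 1-00 [E]
E = {0-1-, 00-1, 1-00}
Petrick residual → -100
Cover = bc'd' + a'c + a'b'd + ac'd'  |cover|=4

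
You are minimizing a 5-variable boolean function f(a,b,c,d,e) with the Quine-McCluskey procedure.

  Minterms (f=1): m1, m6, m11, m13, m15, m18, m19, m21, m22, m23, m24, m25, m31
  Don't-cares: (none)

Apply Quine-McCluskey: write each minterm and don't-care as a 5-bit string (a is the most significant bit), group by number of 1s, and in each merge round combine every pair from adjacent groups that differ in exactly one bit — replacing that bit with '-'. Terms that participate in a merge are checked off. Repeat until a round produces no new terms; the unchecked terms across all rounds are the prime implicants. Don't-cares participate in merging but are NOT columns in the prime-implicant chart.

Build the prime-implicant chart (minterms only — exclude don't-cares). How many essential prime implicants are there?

7

Round 0: 00001 00110✓ 01011✓ 01101✓ 01111✓ 10010✓ 10011✓ 10101✓ 10110✓ 10111✓ 11000✓ 11001✓ 11111✓
Round 1: -0110 -1111 01-11 011-1 1-111 10-10✓ 10-11✓ 1001-✓ 101-1 1011-✓ 1100-
Round 2: 10-1-
PIs = {-0110, -1111, 00001, 01-11, 011-1, 1-111, 10-1-, 101-1, 1100-}
Coverage chart:
  m1: 00001 ←essential
  m6: -0110 ←essential
  m11: 01-11 ←essential
  m13: 011-1 ←essential
  m15: -1111,01-11,011-1
  m18: 10-1- ←essential
  m19: 10-1- ←essential
  m21: 101-1 ←essential
  m22: -0110,10-1-
  m23: 1-111,10-1-,101-1
  m24: 1100- ←essential
  m25: 1100- ←essential
  m31: -1111,1-111
Essential: -0110, 00001, 01-11, 011-1, 10-1-, 101-1, 1100-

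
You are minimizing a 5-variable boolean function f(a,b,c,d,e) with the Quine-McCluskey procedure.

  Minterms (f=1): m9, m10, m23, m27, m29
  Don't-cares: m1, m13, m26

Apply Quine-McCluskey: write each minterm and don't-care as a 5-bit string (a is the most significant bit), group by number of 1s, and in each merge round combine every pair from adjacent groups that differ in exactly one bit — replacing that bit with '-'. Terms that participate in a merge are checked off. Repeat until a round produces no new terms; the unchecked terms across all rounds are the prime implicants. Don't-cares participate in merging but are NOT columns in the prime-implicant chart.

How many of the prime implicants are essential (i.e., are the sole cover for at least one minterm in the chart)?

[col 0] 00001*, 01001*, 01010*, 01101*, 10111, 11010*, 11011*, 11101*
[col 1] -1010, -1101, 0-001, 01-01, 1101-
Prime implicants: -1010, -1101, 0-001, 01-01, 10111, 1101-
PI chart (minterm → PIs covering it):
  9 | 0-001,01-01
  10 | -1010  (sole → essential)
  23 | 10111  (sole → essential)
  27 | 1101-  (sole → essential)
  29 | -1101  (sole → essential)
Essential prime implicants: -1010, -1101, 10111, 1101-

4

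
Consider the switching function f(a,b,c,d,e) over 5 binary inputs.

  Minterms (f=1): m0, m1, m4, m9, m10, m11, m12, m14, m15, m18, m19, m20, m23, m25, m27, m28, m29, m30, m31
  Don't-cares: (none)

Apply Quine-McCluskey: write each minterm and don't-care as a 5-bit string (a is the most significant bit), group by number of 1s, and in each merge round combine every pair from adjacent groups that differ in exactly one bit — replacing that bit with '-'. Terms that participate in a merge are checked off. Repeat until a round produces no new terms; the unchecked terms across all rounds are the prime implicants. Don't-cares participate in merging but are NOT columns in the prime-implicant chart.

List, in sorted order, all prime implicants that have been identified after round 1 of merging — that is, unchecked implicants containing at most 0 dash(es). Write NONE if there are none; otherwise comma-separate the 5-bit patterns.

size-2^0 implicants → 00000(✓)  00001(✓)  00100(✓)  01001(✓)  01010(✓)  01011(✓)  01100(✓)  01110(✓)  01111(✓)  10010(✓)  10011(✓)  10100(✓)  10111(✓)  11001(✓)  11011(✓)  11100(✓)  11101(✓)  11110(✓)  11111(✓)
size-2^1 implicants → -0100(✓)  -1001(✓)  -1011(✓)  -1100(✓)  -1110(✓)  -1111(✓)  0-001  0-100(✓)  00-00  0000-  01-10(✓)  01-11(✓)  010-1(✓)  0101-(✓)  011-0(✓)  0111-(✓)  1-011(✓)  1-100(✓)  1-111(✓)  10-11(✓)  1001-  11-01(✓)  11-11(✓)  110-1(✓)  111-0(✓)  111-1(✓)  1110-(✓)  1111-(✓)
size-2^2 implicants → --100  -1-11  -10-1  -11-0  -111-  01-1-  1--11  11--1  111--
Unchecked terms (primes): --100, -1-11, -10-1, -11-0, -111-, 0-001, 00-00, 0000-, 01-1-, 1--11, 1001-, 11--1, 111--

NONE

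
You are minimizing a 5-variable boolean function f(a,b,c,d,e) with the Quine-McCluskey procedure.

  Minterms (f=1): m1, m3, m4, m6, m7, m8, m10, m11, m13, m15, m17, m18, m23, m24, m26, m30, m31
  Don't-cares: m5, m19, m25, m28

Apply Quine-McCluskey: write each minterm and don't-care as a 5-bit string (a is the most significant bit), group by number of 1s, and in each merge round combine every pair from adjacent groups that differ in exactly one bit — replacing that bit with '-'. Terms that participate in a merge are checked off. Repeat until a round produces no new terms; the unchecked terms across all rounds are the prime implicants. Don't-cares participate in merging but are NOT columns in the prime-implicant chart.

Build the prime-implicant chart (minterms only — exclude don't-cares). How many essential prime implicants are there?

3

[col 0] 00001*, 00011*, 00100*, 00101*, 00110*, 00111*, 01000*, 01010*, 01011*, 01101*, 01111*, 10001*, 10010*, 10011*, 10111*, 11000*, 11001*, 11010*, 11100*, 11110*, 11111*
[col 1] -0001*, -0011*, -0111*, -1000*, -1010*, -1111*, 0-011*, 0-101*, 0-111*, 00-01*, 00-11*, 000-1*, 001-0*, 001-1*, 0010-*, 0011-*, 01-11*, 010-0*, 0101-, 011-1*, 1-001, 1-010, 1-111*, 10-11*, 100-1*, 1001-, 11-00*, 11-10*, 110-0*, 1100-, 111-0*, 1111-
[col 2] --111, -0-11, -00-1, -10-0, 0--11, 0-1-1, 00--1, 001--, 11--0
Prime implicants: --111, -0-11, -00-1, -10-0, 0--11, 0-1-1, 00--1, 001--, 0101-, 1-001, 1-010, 1001-, 11--0, 1100-, 1111-
PI chart (minterm → PIs covering it):
  1 | -00-1,00--1
  3 | -0-11,-00-1,0--11,00--1
  4 | 001--  (sole → essential)
  6 | 001--  (sole → essential)
  7 | --111,-0-11,0--11,0-1-1,00--1,001--
  8 | -10-0  (sole → essential)
  10 | -10-0,0101-
  11 | 0--11,0101-
  13 | 0-1-1  (sole → essential)
  15 | --111,0--11,0-1-1
  17 | -00-1,1-001
  18 | 1-010,1001-
  23 | --111,-0-11
  24 | -10-0,11--0,1100-
  26 | -10-0,1-010,11--0
  30 | 11--0,1111-
  31 | --111,1111-
Essential prime implicants: -10-0, 0-1-1, 001--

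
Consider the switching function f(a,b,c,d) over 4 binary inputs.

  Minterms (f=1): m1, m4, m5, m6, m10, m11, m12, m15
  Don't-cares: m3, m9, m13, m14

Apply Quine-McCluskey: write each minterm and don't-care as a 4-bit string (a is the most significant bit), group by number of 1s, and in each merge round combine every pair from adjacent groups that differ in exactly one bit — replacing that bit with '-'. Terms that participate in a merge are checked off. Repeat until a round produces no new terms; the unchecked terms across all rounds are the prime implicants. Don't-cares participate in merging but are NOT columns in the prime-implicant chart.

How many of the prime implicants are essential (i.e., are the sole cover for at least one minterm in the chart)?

[col 0] 0001*, 0011*, 0100*, 0101*, 0110*, 1001*, 1010*, 1011*, 1100*, 1101*, 1110*, 1111*
[col 1] -001*, -011*, -100*, -101*, -110*, 0-01*, 00-1*, 01-0*, 010-*, 1-01*, 1-10*, 1-11*, 10-1*, 101-*, 11-0*, 11-1*, 110-*, 111-*
[col 2] --01, -0-1, -1-0, -10-, 1--1, 1-1-, 11--
Prime implicants: --01, -0-1, -1-0, -10-, 1--1, 1-1-, 11--
PI chart (minterm → PIs covering it):
  1 | --01,-0-1
  4 | -1-0,-10-
  5 | --01,-10-
  6 | -1-0  (sole → essential)
  10 | 1-1-  (sole → essential)
  11 | -0-1,1--1,1-1-
  12 | -1-0,-10-,11--
  15 | 1--1,1-1-,11--
Essential prime implicants: -1-0, 1-1-

2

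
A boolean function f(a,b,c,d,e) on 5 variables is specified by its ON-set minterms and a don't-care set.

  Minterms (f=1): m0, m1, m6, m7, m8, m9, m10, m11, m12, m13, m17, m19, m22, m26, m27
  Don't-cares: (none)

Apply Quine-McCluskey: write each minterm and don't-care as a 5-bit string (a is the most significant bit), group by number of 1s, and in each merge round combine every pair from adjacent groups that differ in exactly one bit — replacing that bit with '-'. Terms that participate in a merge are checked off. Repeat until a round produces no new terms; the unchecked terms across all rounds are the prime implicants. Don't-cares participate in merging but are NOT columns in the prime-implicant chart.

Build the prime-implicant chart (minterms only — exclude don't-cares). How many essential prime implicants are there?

5

[col 0] 00000*, 00001*, 00110*, 00111*, 01000*, 01001*, 01010*, 01011*, 01100*, 01101*, 10001*, 10011*, 10110*, 11010*, 11011*
[col 1] -0001, -0110, -1010*, -1011*, 0-000*, 0-001*, 0000-*, 0011-, 01-00*, 01-01*, 010-0*, 010-1*, 0100-*, 0101-*, 0110-*, 1-011, 100-1, 1101-*
[col 2] -101-, 0-00-, 01-0-, 010--
Prime implicants: -0001, -0110, -101-, 0-00-, 0011-, 01-0-, 010--, 1-011, 100-1
PI chart (minterm → PIs covering it):
  0 | 0-00-  (sole → essential)
  1 | -0001,0-00-
  6 | -0110,0011-
  7 | 0011-  (sole → essential)
  8 | 0-00-,01-0-,010--
  9 | 0-00-,01-0-,010--
  10 | -101-,010--
  11 | -101-,010--
  12 | 01-0-  (sole → essential)
  13 | 01-0-  (sole → essential)
  17 | -0001,100-1
  19 | 1-011,100-1
  22 | -0110  (sole → essential)
  26 | -101-  (sole → essential)
  27 | -101-,1-011
Essential prime implicants: -0110, -101-, 0-00-, 0011-, 01-0-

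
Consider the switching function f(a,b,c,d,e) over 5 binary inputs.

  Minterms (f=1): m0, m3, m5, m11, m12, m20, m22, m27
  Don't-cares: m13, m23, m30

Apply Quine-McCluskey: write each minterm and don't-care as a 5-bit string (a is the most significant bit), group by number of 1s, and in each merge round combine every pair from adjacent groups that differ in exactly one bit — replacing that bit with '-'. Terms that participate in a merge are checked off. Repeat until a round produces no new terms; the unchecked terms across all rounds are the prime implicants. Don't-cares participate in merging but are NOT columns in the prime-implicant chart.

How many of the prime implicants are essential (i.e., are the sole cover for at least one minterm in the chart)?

[col 0] 00000, 00011*, 00101*, 01011*, 01100*, 01101*, 10100*, 10110*, 10111*, 11011*, 11110*
[col 1] -1011, 0-011, 0-101, 0110-, 1-110, 101-0, 1011-
Prime implicants: -1011, 0-011, 0-101, 00000, 0110-, 1-110, 101-0, 1011-
PI chart (minterm → PIs covering it):
  0 | 00000  (sole → essential)
  3 | 0-011  (sole → essential)
  5 | 0-101  (sole → essential)
  11 | -1011,0-011
  12 | 0110-  (sole → essential)
  20 | 101-0  (sole → essential)
  22 | 1-110,101-0,1011-
  27 | -1011  (sole → essential)
Essential prime implicants: -1011, 0-011, 0-101, 00000, 0110-, 101-0

6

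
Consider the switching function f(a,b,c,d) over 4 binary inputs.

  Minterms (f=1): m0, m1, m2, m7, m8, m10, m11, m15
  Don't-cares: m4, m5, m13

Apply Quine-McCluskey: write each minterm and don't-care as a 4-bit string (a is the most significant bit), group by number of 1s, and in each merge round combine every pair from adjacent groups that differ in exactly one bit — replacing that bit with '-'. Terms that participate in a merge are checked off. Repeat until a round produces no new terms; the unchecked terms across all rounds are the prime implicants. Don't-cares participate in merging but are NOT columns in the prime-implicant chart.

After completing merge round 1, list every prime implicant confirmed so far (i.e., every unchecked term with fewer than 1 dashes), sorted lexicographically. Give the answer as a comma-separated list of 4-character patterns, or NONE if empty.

size-2^0 implicants → 0000(✓)  0001(✓)  0010(✓)  0100(✓)  0101(✓)  0111(✓)  1000(✓)  1010(✓)  1011(✓)  1101(✓)  1111(✓)
size-2^1 implicants → -000(✓)  -010(✓)  -101(✓)  -111(✓)  0-00(✓)  0-01(✓)  00-0(✓)  000-(✓)  01-1(✓)  010-(✓)  1-11  10-0(✓)  101-  11-1(✓)
size-2^2 implicants → -0-0  -1-1  0-0-
Unchecked terms (primes): -0-0, -1-1, 0-0-, 1-11, 101-

NONE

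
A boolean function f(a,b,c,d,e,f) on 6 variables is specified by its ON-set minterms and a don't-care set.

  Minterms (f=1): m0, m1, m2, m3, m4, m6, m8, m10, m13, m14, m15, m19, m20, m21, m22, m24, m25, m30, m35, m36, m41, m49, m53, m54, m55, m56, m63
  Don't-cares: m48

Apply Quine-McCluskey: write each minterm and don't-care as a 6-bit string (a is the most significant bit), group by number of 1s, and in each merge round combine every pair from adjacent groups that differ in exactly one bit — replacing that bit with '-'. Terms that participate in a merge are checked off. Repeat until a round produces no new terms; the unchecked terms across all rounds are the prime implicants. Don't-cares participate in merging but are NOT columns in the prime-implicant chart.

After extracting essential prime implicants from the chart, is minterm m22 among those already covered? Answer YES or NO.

Round 0: 000000✓ 000001✓ 000010✓ 000011✓ 000100✓ 000110✓ 001000✓ 001010✓ 001101✓ 001110✓ 001111✓ 010011✓ 010100✓ 010101✓ 010110✓ 011000✓ 011001✓ 011110✓ 100011✓ 100100✓ 101001 110000✓ 110001✓ 110101✓ 110110✓ 110111✓ 111000✓ 111111✓
Round 1: -00011 -00100 -10101 -10110 -11000 0-0011 0-0100✓ 0-0110✓ 0-1000 0-1110✓ 00-000✓ 00-010✓ 00-110✓ 000-00✓ 000-10✓ 0000-0✓ 0000-1✓ 00000-✓ 00001-✓ 0001-0✓ 001-10✓ 0010-0✓ 0011-1 00111- 01-110✓ 0101-0✓ 01010- 01100- 11-000 11-111 110-01 11000- 1101-1 11011-
Round 2: 0--110 0-01-0 00--10 00-0-0 000--0 0000--
PIs = {-00011, -00100, -10101, -10110, -11000, 0--110, 0-0011, 0-01-0, 0-1000, 00--10, 00-0-0, 000--0, 0000--, 0011-1, 00111-, 01010-, 01100-, 101001, 11-000, 11-111, 110-01, 11000-, 1101-1, 11011-}
Coverage chart:
  m0: 00-0-0,000--0,0000--
  m1: 0000-- ←essential
  m2: 00--10,00-0-0,000--0,0000--
  m3: -00011,0-0011,0000--
  m4: -00100,0-01-0,000--0
  m6: 0--110,0-01-0,00--10,000--0
  m8: 0-1000,00-0-0
  m10: 00--10,00-0-0
  m13: 0011-1 ←essential
  m14: 0--110,00--10,00111-
  m15: 0011-1,00111-
  m19: 0-0011 ←essential
  m20: 0-01-0,01010-
  m21: -10101,01010-
  m22: -10110,0--110,0-01-0
  m24: -11000,0-1000,01100-
  m25: 01100- ←essential
  m30: 0--110 ←essential
  m35: -00011 ←essential
  m36: -00100 ←essential
  m41: 101001 ←essential
  m49: 110-01,11000-
  m53: -10101,110-01,1101-1
  m54: -10110,11011-
  m55: 11-111,1101-1,11011-
  m56: -11000,11-000
  m63: 11-111 ←essential
Essential: -00011, -00100, 0--110, 0-0011, 0000--, 0011-1, 01100-, 101001, 11-111

YES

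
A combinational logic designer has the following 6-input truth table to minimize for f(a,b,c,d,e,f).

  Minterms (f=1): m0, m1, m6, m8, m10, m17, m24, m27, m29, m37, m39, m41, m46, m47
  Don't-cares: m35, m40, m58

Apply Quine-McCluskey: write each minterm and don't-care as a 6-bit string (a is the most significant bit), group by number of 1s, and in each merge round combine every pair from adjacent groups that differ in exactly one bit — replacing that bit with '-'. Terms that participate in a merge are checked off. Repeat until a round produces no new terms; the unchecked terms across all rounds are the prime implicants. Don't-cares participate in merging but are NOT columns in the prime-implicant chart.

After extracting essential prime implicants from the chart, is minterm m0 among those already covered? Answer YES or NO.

NO

Round 0: 000000✓ 000001✓ 000110 001000✓ 001010✓ 010001✓ 011000✓ 011011 011101 100011✓ 100101✓ 100111✓ 101000✓ 101001✓ 101110✓ 101111✓ 111010
Round 1: -01000 0-0001 0-1000 00-000 00000- 0010-0 10-111 100-11 1001-1 10100- 10111-
PIs = {-01000, 0-0001, 0-1000, 00-000, 00000-, 000110, 0010-0, 011011, 011101, 10-111, 100-11, 1001-1, 10100-, 10111-, 111010}
Coverage chart:
  m0: 00-000,00000-
  m1: 0-0001,00000-
  m6: 000110 ←essential
  m8: -01000,0-1000,00-000,0010-0
  m10: 0010-0 ←essential
  m17: 0-0001 ←essential
  m24: 0-1000 ←essential
  m27: 011011 ←essential
  m29: 011101 ←essential
  m37: 1001-1 ←essential
  m39: 10-111,100-11,1001-1
  m41: 10100- ←essential
  m46: 10111- ←essential
  m47: 10-111,10111-
Essential: 0-0001, 0-1000, 000110, 0010-0, 011011, 011101, 1001-1, 10100-, 10111-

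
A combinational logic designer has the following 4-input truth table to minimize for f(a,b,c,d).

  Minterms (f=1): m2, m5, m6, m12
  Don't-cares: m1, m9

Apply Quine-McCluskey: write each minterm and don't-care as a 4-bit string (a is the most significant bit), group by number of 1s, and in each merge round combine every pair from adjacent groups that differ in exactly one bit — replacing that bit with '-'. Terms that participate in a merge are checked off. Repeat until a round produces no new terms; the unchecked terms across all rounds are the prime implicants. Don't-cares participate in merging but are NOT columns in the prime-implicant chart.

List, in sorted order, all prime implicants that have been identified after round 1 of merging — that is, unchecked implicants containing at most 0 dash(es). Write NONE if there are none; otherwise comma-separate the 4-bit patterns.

1100

[col 0] 0001*, 0010*, 0101*, 0110*, 1001*, 1100
[col 1] -001, 0-01, 0-10
Prime implicants: -001, 0-01, 0-10, 1100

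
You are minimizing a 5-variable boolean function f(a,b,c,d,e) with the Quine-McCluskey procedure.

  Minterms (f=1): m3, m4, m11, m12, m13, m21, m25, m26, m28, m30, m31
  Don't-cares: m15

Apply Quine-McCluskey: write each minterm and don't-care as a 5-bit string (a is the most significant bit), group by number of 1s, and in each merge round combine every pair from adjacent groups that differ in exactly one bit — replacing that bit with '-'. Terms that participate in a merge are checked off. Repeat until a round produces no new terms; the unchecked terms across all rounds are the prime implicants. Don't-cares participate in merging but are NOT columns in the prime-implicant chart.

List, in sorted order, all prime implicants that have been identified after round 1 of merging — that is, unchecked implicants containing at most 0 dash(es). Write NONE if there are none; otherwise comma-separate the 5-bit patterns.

10101, 11001

size-2^0 implicants → 00011(✓)  00100(✓)  01011(✓)  01100(✓)  01101(✓)  01111(✓)  10101  11001  11010(✓)  11100(✓)  11110(✓)  11111(✓)
size-2^1 implicants → -1100  -1111  0-011  0-100  01-11  011-1  0110-  11-10  111-0  1111-
Unchecked terms (primes): -1100, -1111, 0-011, 0-100, 01-11, 011-1, 0110-, 10101, 11-10, 11001, 111-0, 1111-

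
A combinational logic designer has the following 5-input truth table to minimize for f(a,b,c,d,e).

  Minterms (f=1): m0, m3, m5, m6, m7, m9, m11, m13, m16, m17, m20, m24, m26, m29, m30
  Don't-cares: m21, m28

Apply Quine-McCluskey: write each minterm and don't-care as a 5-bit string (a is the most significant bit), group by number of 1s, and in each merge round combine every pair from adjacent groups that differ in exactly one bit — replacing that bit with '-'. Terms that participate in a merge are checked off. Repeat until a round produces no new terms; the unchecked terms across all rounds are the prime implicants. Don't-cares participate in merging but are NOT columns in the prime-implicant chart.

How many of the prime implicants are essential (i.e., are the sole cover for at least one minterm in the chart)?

4

size-2^0 implicants → 00000(✓)  00011(✓)  00101(✓)  00110(✓)  00111(✓)  01001(✓)  01011(✓)  01101(✓)  10000(✓)  10001(✓)  10100(✓)  10101(✓)  11000(✓)  11010(✓)  11100(✓)  11101(✓)  11110(✓)
size-2^1 implicants → -0000  -0101(✓)  -1101(✓)  0-011  0-101(✓)  00-11  001-1  0011-  01-01  010-1  1-000(✓)  1-100(✓)  1-101(✓)  10-00(✓)  10-01(✓)  1000-(✓)  1010-(✓)  11-00(✓)  11-10(✓)  110-0(✓)  111-0(✓)  1110-(✓)
size-2^2 implicants → --101  1--00  1-10-  10-0-  11--0
Unchecked terms (primes): --101, -0000, 0-011, 00-11, 001-1, 0011-, 01-01, 010-1, 1--00, 1-10-, 10-0-, 11--0
Minterm coverage:
  m0 ⊆ -0000 [E]
  m3 ⊆ 0-011,00-11
  m5 ⊆ --101,001-1
  m6 ⊆ 0011- [E]
  m7 ⊆ 00-11,001-1,0011-
  m9 ⊆ 01-01,010-1
  m11 ⊆ 0-011,010-1
  m13 ⊆ --101,01-01
  m16 ⊆ -0000,1--00,10-0-
  m17 ⊆ 10-0- [E]
  m20 ⊆ 1--00,1-10-,10-0-
  m24 ⊆ 1--00,11--0
  m26 ⊆ 11--0 [E]
  m29 ⊆ --101,1-10-
  m30 ⊆ 11--0 [E]
E = {-0000, 0011-, 10-0-, 11--0}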